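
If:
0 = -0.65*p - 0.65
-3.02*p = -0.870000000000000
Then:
No Solution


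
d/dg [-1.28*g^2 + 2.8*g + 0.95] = 2.8 - 2.56*g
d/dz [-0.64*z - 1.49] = -0.640000000000000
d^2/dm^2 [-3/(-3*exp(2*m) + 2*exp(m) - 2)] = 6*((1 - 6*exp(m))*(3*exp(2*m) - 2*exp(m) + 2) + 4*(3*exp(m) - 1)^2*exp(m))*exp(m)/(3*exp(2*m) - 2*exp(m) + 2)^3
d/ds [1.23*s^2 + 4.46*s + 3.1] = 2.46*s + 4.46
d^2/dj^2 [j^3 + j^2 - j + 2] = 6*j + 2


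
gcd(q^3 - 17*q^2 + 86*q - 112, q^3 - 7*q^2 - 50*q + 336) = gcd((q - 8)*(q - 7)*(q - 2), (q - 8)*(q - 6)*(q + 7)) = q - 8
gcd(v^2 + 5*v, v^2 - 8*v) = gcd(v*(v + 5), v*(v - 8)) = v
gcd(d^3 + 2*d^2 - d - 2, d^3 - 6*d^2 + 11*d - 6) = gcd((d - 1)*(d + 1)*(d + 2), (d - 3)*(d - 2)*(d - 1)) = d - 1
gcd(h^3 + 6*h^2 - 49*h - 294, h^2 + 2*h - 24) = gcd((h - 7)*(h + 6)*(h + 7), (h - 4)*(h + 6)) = h + 6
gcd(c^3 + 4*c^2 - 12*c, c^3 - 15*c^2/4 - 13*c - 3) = 1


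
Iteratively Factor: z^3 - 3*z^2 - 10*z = (z)*(z^2 - 3*z - 10) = z*(z + 2)*(z - 5)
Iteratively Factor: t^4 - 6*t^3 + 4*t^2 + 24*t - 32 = (t - 2)*(t^3 - 4*t^2 - 4*t + 16) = (t - 2)*(t + 2)*(t^2 - 6*t + 8) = (t - 2)^2*(t + 2)*(t - 4)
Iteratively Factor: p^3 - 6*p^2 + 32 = (p - 4)*(p^2 - 2*p - 8) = (p - 4)^2*(p + 2)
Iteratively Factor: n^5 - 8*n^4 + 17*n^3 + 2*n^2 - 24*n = (n - 2)*(n^4 - 6*n^3 + 5*n^2 + 12*n) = (n - 4)*(n - 2)*(n^3 - 2*n^2 - 3*n) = (n - 4)*(n - 2)*(n + 1)*(n^2 - 3*n) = (n - 4)*(n - 3)*(n - 2)*(n + 1)*(n)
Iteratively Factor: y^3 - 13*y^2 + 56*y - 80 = (y - 4)*(y^2 - 9*y + 20) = (y - 5)*(y - 4)*(y - 4)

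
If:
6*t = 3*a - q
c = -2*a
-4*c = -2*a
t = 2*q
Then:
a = 0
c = 0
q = 0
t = 0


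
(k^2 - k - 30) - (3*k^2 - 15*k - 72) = -2*k^2 + 14*k + 42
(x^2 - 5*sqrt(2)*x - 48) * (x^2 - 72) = x^4 - 5*sqrt(2)*x^3 - 120*x^2 + 360*sqrt(2)*x + 3456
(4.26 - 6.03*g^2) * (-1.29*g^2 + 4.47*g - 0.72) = 7.7787*g^4 - 26.9541*g^3 - 1.1538*g^2 + 19.0422*g - 3.0672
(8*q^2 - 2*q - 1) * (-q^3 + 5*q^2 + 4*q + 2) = -8*q^5 + 42*q^4 + 23*q^3 + 3*q^2 - 8*q - 2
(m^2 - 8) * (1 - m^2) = -m^4 + 9*m^2 - 8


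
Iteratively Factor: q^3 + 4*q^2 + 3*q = (q + 3)*(q^2 + q) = q*(q + 3)*(q + 1)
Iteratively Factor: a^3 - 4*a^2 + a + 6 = (a + 1)*(a^2 - 5*a + 6) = (a - 2)*(a + 1)*(a - 3)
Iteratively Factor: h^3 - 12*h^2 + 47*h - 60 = (h - 3)*(h^2 - 9*h + 20) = (h - 4)*(h - 3)*(h - 5)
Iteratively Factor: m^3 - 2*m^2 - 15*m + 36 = (m + 4)*(m^2 - 6*m + 9) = (m - 3)*(m + 4)*(m - 3)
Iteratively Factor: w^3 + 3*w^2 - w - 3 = (w + 3)*(w^2 - 1) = (w + 1)*(w + 3)*(w - 1)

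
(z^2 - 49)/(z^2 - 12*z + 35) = (z + 7)/(z - 5)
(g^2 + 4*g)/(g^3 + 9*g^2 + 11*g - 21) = g*(g + 4)/(g^3 + 9*g^2 + 11*g - 21)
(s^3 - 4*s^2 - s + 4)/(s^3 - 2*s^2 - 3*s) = (s^2 - 5*s + 4)/(s*(s - 3))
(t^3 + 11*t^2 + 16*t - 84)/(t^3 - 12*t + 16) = (t^2 + 13*t + 42)/(t^2 + 2*t - 8)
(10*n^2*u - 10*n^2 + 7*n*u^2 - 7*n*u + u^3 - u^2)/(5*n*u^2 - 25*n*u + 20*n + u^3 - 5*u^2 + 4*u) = (2*n + u)/(u - 4)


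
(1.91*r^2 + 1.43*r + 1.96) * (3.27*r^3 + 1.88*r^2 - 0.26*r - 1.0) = 6.2457*r^5 + 8.2669*r^4 + 8.601*r^3 + 1.403*r^2 - 1.9396*r - 1.96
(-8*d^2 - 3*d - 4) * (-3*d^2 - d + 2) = 24*d^4 + 17*d^3 - d^2 - 2*d - 8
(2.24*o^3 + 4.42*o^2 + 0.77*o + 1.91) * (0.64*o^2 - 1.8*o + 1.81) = 1.4336*o^5 - 1.2032*o^4 - 3.4088*o^3 + 7.8366*o^2 - 2.0443*o + 3.4571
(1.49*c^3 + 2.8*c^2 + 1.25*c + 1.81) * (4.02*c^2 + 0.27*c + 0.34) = 5.9898*c^5 + 11.6583*c^4 + 6.2876*c^3 + 8.5657*c^2 + 0.9137*c + 0.6154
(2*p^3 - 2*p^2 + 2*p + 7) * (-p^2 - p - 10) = -2*p^5 - 20*p^3 + 11*p^2 - 27*p - 70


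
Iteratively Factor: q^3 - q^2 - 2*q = (q - 2)*(q^2 + q) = (q - 2)*(q + 1)*(q)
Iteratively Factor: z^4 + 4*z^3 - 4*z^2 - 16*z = (z + 2)*(z^3 + 2*z^2 - 8*z) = (z - 2)*(z + 2)*(z^2 + 4*z) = z*(z - 2)*(z + 2)*(z + 4)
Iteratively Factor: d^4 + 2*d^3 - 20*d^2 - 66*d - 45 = (d + 3)*(d^3 - d^2 - 17*d - 15) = (d + 1)*(d + 3)*(d^2 - 2*d - 15) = (d - 5)*(d + 1)*(d + 3)*(d + 3)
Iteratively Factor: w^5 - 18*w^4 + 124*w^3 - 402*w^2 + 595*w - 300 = (w - 5)*(w^4 - 13*w^3 + 59*w^2 - 107*w + 60) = (w - 5)*(w - 4)*(w^3 - 9*w^2 + 23*w - 15) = (w - 5)^2*(w - 4)*(w^2 - 4*w + 3) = (w - 5)^2*(w - 4)*(w - 1)*(w - 3)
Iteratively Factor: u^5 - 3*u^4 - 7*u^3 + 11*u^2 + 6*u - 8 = (u - 1)*(u^4 - 2*u^3 - 9*u^2 + 2*u + 8) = (u - 1)^2*(u^3 - u^2 - 10*u - 8) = (u - 4)*(u - 1)^2*(u^2 + 3*u + 2) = (u - 4)*(u - 1)^2*(u + 2)*(u + 1)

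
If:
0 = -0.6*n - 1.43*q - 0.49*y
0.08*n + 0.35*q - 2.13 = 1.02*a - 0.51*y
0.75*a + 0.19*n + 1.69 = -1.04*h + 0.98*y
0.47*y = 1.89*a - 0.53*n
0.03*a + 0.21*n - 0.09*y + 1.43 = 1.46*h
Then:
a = -2.05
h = 0.08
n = -6.43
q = 3.04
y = -1.01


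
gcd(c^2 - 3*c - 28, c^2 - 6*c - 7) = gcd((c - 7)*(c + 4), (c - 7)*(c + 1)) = c - 7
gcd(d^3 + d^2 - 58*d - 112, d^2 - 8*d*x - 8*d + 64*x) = d - 8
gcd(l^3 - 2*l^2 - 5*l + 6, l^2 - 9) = l - 3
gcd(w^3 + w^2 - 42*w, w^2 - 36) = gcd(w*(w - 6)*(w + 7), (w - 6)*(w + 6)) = w - 6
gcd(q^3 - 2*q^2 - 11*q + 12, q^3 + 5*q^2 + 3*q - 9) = q^2 + 2*q - 3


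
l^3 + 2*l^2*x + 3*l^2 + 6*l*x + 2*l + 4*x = (l + 1)*(l + 2)*(l + 2*x)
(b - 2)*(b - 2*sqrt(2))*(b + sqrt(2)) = b^3 - 2*b^2 - sqrt(2)*b^2 - 4*b + 2*sqrt(2)*b + 8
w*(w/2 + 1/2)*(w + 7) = w^3/2 + 4*w^2 + 7*w/2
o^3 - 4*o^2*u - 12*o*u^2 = o*(o - 6*u)*(o + 2*u)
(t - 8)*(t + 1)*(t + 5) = t^3 - 2*t^2 - 43*t - 40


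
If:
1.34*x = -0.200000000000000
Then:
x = -0.15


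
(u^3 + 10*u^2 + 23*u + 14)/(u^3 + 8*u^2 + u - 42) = (u^2 + 3*u + 2)/(u^2 + u - 6)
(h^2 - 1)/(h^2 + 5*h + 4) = (h - 1)/(h + 4)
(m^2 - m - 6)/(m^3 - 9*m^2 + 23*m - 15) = (m + 2)/(m^2 - 6*m + 5)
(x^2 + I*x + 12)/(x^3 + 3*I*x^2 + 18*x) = (x + 4*I)/(x*(x + 6*I))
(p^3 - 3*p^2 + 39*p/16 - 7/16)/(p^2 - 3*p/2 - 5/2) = (-16*p^3 + 48*p^2 - 39*p + 7)/(8*(-2*p^2 + 3*p + 5))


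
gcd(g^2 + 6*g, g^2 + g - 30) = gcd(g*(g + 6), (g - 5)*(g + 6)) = g + 6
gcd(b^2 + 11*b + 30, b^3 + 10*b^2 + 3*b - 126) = b + 6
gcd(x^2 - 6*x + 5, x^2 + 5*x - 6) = x - 1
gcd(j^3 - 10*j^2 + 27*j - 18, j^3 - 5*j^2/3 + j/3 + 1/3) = j - 1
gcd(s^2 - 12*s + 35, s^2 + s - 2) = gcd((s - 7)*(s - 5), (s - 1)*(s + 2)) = 1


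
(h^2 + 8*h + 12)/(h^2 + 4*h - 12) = (h + 2)/(h - 2)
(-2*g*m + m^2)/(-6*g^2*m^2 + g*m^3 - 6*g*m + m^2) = (2*g - m)/(6*g^2*m - g*m^2 + 6*g - m)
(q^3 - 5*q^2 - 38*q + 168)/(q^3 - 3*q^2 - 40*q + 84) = (q - 4)/(q - 2)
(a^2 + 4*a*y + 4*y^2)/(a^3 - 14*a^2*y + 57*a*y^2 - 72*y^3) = (a^2 + 4*a*y + 4*y^2)/(a^3 - 14*a^2*y + 57*a*y^2 - 72*y^3)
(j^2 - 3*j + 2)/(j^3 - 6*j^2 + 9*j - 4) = (j - 2)/(j^2 - 5*j + 4)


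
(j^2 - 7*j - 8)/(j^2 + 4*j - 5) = (j^2 - 7*j - 8)/(j^2 + 4*j - 5)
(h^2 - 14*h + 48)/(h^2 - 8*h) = (h - 6)/h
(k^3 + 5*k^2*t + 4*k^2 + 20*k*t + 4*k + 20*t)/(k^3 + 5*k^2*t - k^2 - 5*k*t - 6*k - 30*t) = (k + 2)/(k - 3)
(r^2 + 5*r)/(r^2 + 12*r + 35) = r/(r + 7)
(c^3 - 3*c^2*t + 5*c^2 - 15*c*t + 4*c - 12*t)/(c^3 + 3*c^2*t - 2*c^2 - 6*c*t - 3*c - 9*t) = (c^2 - 3*c*t + 4*c - 12*t)/(c^2 + 3*c*t - 3*c - 9*t)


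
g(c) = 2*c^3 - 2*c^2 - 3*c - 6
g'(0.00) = -3.00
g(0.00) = -6.00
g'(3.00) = 39.00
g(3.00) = 21.00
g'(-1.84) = 24.67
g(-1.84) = -19.71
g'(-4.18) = 118.55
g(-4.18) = -174.47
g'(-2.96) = 61.41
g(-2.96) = -66.51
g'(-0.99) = 6.84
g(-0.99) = -6.93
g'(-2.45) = 42.82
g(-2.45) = -40.07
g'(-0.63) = 1.90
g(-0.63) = -5.40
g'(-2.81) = 55.62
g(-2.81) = -57.74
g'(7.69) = 321.06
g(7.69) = 762.17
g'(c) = 6*c^2 - 4*c - 3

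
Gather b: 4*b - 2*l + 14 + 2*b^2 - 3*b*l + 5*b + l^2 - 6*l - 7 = 2*b^2 + b*(9 - 3*l) + l^2 - 8*l + 7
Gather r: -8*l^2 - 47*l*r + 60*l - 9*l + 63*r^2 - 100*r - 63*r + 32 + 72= -8*l^2 + 51*l + 63*r^2 + r*(-47*l - 163) + 104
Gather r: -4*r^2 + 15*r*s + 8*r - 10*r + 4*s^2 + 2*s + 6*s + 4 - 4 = -4*r^2 + r*(15*s - 2) + 4*s^2 + 8*s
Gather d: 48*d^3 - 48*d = 48*d^3 - 48*d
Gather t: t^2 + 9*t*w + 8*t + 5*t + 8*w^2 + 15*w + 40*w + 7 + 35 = t^2 + t*(9*w + 13) + 8*w^2 + 55*w + 42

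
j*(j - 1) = j^2 - j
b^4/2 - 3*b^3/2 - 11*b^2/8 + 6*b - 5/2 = (b/2 + 1)*(b - 5/2)*(b - 2)*(b - 1/2)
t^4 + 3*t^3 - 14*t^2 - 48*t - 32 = (t - 4)*(t + 1)*(t + 2)*(t + 4)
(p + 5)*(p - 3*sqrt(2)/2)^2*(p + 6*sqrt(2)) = p^4 + 3*sqrt(2)*p^3 + 5*p^3 - 63*p^2/2 + 15*sqrt(2)*p^2 - 315*p/2 + 27*sqrt(2)*p + 135*sqrt(2)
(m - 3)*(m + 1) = m^2 - 2*m - 3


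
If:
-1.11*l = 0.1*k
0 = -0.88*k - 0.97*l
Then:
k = 0.00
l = 0.00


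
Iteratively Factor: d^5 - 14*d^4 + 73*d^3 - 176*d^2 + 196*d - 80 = (d - 1)*(d^4 - 13*d^3 + 60*d^2 - 116*d + 80) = (d - 2)*(d - 1)*(d^3 - 11*d^2 + 38*d - 40) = (d - 2)^2*(d - 1)*(d^2 - 9*d + 20) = (d - 4)*(d - 2)^2*(d - 1)*(d - 5)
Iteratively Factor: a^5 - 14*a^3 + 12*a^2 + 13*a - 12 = (a + 1)*(a^4 - a^3 - 13*a^2 + 25*a - 12) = (a + 1)*(a + 4)*(a^3 - 5*a^2 + 7*a - 3) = (a - 3)*(a + 1)*(a + 4)*(a^2 - 2*a + 1) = (a - 3)*(a - 1)*(a + 1)*(a + 4)*(a - 1)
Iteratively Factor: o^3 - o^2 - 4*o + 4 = (o + 2)*(o^2 - 3*o + 2) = (o - 2)*(o + 2)*(o - 1)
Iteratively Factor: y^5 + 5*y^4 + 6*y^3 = (y)*(y^4 + 5*y^3 + 6*y^2) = y*(y + 3)*(y^3 + 2*y^2) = y^2*(y + 3)*(y^2 + 2*y) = y^2*(y + 2)*(y + 3)*(y)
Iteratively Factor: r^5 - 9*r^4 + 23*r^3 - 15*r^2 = (r - 1)*(r^4 - 8*r^3 + 15*r^2) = (r - 3)*(r - 1)*(r^3 - 5*r^2) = r*(r - 3)*(r - 1)*(r^2 - 5*r) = r^2*(r - 3)*(r - 1)*(r - 5)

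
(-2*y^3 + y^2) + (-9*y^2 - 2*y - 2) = -2*y^3 - 8*y^2 - 2*y - 2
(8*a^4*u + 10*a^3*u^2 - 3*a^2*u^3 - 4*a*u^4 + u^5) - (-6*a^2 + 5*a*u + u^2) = 8*a^4*u + 10*a^3*u^2 - 3*a^2*u^3 + 6*a^2 - 4*a*u^4 - 5*a*u + u^5 - u^2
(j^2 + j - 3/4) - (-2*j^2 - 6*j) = 3*j^2 + 7*j - 3/4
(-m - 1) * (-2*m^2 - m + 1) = 2*m^3 + 3*m^2 - 1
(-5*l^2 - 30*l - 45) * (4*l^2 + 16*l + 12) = -20*l^4 - 200*l^3 - 720*l^2 - 1080*l - 540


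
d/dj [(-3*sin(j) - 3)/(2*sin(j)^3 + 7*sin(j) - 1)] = 3*(4*sin(j)^3 + 6*sin(j)^2 + 8)*cos(j)/(2*sin(j)^3 + 7*sin(j) - 1)^2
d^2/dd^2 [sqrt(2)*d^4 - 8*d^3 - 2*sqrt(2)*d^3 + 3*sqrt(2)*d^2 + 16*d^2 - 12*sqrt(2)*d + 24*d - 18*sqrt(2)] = 12*sqrt(2)*d^2 - 48*d - 12*sqrt(2)*d + 6*sqrt(2) + 32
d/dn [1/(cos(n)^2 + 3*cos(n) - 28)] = (2*cos(n) + 3)*sin(n)/(cos(n)^2 + 3*cos(n) - 28)^2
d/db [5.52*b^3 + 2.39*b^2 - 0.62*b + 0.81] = 16.56*b^2 + 4.78*b - 0.62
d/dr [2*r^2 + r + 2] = 4*r + 1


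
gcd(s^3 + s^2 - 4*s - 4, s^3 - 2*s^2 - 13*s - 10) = s^2 + 3*s + 2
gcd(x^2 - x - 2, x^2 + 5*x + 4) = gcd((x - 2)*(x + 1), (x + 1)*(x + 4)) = x + 1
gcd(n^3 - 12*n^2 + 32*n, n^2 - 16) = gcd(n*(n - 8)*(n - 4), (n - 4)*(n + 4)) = n - 4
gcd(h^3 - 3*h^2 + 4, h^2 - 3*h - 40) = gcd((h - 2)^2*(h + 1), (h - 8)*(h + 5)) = 1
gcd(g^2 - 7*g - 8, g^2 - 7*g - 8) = g^2 - 7*g - 8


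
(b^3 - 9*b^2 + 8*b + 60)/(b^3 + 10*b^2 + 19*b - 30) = (b^3 - 9*b^2 + 8*b + 60)/(b^3 + 10*b^2 + 19*b - 30)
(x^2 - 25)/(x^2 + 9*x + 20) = (x - 5)/(x + 4)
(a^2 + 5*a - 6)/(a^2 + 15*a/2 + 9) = 2*(a - 1)/(2*a + 3)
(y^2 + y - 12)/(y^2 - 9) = (y + 4)/(y + 3)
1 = 1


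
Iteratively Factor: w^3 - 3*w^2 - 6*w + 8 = (w - 4)*(w^2 + w - 2) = (w - 4)*(w + 2)*(w - 1)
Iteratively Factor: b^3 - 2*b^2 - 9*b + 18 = (b - 2)*(b^2 - 9) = (b - 2)*(b + 3)*(b - 3)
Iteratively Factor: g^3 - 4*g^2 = (g)*(g^2 - 4*g) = g*(g - 4)*(g)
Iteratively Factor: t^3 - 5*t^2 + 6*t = (t - 3)*(t^2 - 2*t) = t*(t - 3)*(t - 2)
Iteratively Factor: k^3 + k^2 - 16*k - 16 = (k - 4)*(k^2 + 5*k + 4) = (k - 4)*(k + 4)*(k + 1)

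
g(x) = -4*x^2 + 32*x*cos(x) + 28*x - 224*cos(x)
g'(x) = -32*x*sin(x) - 8*x + 224*sin(x) + 32*cos(x) + 28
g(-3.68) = 136.20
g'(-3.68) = 205.21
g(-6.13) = -737.19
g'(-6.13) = 172.78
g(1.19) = -41.44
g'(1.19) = 202.98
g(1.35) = -9.09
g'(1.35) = 200.62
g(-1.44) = -83.84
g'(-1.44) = -224.08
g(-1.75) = -11.34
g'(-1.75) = -239.22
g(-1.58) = -51.70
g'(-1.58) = -234.20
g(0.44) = -178.38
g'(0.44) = 142.85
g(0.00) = -224.00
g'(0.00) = 60.00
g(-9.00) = -109.50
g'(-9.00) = -140.16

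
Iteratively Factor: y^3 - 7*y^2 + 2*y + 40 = (y + 2)*(y^2 - 9*y + 20) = (y - 5)*(y + 2)*(y - 4)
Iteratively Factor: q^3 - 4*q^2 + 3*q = (q - 1)*(q^2 - 3*q) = q*(q - 1)*(q - 3)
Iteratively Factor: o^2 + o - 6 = (o - 2)*(o + 3)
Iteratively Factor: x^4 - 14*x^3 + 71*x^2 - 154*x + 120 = (x - 3)*(x^3 - 11*x^2 + 38*x - 40) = (x - 3)*(x - 2)*(x^2 - 9*x + 20) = (x - 4)*(x - 3)*(x - 2)*(x - 5)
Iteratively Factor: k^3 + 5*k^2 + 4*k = (k + 4)*(k^2 + k) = k*(k + 4)*(k + 1)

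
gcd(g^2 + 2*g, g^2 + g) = g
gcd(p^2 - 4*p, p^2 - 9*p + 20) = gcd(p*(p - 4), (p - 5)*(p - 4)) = p - 4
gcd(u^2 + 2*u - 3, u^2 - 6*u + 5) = u - 1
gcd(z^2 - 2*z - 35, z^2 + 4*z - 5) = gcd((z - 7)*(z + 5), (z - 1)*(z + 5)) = z + 5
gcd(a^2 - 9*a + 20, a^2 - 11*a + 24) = 1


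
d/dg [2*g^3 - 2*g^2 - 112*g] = 6*g^2 - 4*g - 112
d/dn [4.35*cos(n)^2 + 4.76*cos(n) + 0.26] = -(8.7*cos(n) + 4.76)*sin(n)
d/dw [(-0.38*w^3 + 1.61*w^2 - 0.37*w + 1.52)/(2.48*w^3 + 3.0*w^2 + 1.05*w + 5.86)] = (-4.44089209850063e-16*w^5 - 5.1328*w^4 + 1.0372*w^3 - 15.1887*w^2 + 9.7492*w - 3.7642)/(6.1504*w^6 + 14.88*w^5 + 14.208*w^4 + 35.3656*w^3 + 36.2625*w^2 + 12.306*w + 34.3396)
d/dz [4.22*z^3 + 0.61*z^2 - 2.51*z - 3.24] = 12.66*z^2 + 1.22*z - 2.51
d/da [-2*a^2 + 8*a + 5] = 8 - 4*a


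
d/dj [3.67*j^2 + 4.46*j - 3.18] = 7.34*j + 4.46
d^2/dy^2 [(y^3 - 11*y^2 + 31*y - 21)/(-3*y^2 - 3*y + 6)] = -30/(y^3 + 6*y^2 + 12*y + 8)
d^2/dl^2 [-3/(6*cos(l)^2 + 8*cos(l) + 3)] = 12*(36*sin(l)^4 - 16*sin(l)^2 - 51*cos(l) + 9*cos(3*l) - 43)/(-6*sin(l)^2 + 8*cos(l) + 9)^3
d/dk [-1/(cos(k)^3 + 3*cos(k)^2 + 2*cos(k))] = (3*sin(k)^2 - 6*cos(k) - 5)*sin(k)/((cos(k)^2 + 3*cos(k) + 2)^2*cos(k)^2)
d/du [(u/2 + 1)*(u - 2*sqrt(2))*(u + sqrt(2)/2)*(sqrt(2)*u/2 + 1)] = sqrt(2)*u^3 - 3*u^2/4 + 3*sqrt(2)*u^2/2 - 5*sqrt(2)*u/2 - u - 5*sqrt(2)/2 - 1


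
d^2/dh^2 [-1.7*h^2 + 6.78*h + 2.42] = -3.40000000000000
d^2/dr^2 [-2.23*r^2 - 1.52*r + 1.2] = -4.46000000000000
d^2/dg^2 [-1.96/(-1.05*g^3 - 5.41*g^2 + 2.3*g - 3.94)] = (-(12.348*g + 21.2072)*(1.05*g^3 + 5.41*g^2 - 2.3*g + 3.94) + 1.96*(3.15*g^2 + 10.82*g - 2.3)*(6.3*g^2 + 21.64*g - 4.6))/(1.05*g^3 + 5.41*g^2 - 2.3*g + 3.94)^3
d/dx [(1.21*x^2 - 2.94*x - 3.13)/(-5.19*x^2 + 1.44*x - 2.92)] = (-13.5162*x^2 - 39.5558*x + 13.092)/(26.9361*x^4 - 14.9472*x^3 + 32.3832*x^2 - 8.4096*x + 8.5264)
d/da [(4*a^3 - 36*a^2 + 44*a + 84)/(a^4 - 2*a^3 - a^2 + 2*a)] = 4*(-a^4 + 20*a^3 - 91*a^2 + 126*a - 42)/(a^2*(a^4 - 6*a^3 + 13*a^2 - 12*a + 4))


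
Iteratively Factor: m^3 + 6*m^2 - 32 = (m - 2)*(m^2 + 8*m + 16) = (m - 2)*(m + 4)*(m + 4)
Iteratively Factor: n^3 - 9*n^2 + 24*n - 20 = (n - 2)*(n^2 - 7*n + 10) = (n - 5)*(n - 2)*(n - 2)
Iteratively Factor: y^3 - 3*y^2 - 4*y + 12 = (y - 2)*(y^2 - y - 6) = (y - 3)*(y - 2)*(y + 2)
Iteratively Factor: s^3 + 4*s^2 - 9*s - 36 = (s - 3)*(s^2 + 7*s + 12) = (s - 3)*(s + 3)*(s + 4)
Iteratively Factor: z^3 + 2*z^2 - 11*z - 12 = (z + 4)*(z^2 - 2*z - 3) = (z + 1)*(z + 4)*(z - 3)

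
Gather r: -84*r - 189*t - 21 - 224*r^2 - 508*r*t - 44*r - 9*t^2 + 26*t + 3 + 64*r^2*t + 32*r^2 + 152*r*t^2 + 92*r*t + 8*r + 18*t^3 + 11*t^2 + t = r^2*(64*t - 192) + r*(152*t^2 - 416*t - 120) + 18*t^3 + 2*t^2 - 162*t - 18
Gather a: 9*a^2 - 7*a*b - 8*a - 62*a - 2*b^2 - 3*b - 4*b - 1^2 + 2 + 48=9*a^2 + a*(-7*b - 70) - 2*b^2 - 7*b + 49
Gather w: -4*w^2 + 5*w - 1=-4*w^2 + 5*w - 1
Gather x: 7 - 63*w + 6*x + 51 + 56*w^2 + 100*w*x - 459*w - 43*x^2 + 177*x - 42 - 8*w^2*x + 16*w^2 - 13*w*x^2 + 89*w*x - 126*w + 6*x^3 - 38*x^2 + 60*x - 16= 72*w^2 - 648*w + 6*x^3 + x^2*(-13*w - 81) + x*(-8*w^2 + 189*w + 243)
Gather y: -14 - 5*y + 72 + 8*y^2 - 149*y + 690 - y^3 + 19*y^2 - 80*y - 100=-y^3 + 27*y^2 - 234*y + 648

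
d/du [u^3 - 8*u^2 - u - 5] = 3*u^2 - 16*u - 1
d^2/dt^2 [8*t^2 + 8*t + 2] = 16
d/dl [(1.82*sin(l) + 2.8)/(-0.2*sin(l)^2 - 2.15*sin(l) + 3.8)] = (0.364*sin(l)^2 + 1.12*sin(l) + 12.936)*cos(l)/(0.04*sin(l)^4 + 0.86*sin(l)^3 + 3.1025*sin(l)^2 - 16.34*sin(l) + 14.44)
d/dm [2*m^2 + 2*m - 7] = 4*m + 2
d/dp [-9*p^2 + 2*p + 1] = 2 - 18*p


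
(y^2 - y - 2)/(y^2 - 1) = (y - 2)/(y - 1)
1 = 1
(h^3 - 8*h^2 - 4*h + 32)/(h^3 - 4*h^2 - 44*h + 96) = (h + 2)/(h + 6)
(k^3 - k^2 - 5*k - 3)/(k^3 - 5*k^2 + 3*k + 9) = (k + 1)/(k - 3)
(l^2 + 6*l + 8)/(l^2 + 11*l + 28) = (l + 2)/(l + 7)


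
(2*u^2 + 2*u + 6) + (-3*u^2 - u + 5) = -u^2 + u + 11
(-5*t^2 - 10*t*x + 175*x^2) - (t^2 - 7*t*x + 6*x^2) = -6*t^2 - 3*t*x + 169*x^2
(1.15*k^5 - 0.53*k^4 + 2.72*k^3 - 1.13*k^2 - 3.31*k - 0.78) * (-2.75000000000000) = -3.1625*k^5 + 1.4575*k^4 - 7.48*k^3 + 3.1075*k^2 + 9.1025*k + 2.145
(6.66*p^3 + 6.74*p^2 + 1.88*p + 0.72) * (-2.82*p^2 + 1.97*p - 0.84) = -18.7812*p^5 - 5.8866*p^4 + 2.3818*p^3 - 3.9884*p^2 - 0.1608*p - 0.6048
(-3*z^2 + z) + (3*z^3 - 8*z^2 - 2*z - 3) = 3*z^3 - 11*z^2 - z - 3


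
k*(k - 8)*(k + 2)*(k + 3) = k^4 - 3*k^3 - 34*k^2 - 48*k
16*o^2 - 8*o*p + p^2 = (-4*o + p)^2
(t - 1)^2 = t^2 - 2*t + 1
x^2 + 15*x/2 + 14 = (x + 7/2)*(x + 4)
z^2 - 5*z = z*(z - 5)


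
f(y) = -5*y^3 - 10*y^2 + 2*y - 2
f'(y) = -15*y^2 - 20*y + 2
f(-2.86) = 27.45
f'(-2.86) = -63.49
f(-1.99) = -6.18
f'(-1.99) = -17.60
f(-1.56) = -10.47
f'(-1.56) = -3.30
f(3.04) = -228.81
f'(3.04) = -197.42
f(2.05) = -83.00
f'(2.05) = -102.04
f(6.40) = -1709.52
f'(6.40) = -740.40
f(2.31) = -112.37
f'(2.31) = -124.24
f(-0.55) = -5.29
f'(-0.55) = 8.46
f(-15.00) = 14593.00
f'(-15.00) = -3073.00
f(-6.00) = 706.00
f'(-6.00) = -418.00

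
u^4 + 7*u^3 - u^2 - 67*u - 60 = (u - 3)*(u + 1)*(u + 4)*(u + 5)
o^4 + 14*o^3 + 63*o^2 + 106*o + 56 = (o + 1)*(o + 2)*(o + 4)*(o + 7)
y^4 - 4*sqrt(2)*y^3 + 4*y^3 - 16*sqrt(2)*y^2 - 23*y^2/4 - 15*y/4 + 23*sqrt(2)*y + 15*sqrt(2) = (y - 3/2)*(y + 1/2)*(y + 5)*(y - 4*sqrt(2))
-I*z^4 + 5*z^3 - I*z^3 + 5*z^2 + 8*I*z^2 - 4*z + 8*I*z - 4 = (z + 1)*(z + 2*I)^2*(-I*z + 1)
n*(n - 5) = n^2 - 5*n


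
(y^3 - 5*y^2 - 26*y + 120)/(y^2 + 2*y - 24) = (y^2 - y - 30)/(y + 6)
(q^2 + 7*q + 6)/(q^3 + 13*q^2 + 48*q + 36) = 1/(q + 6)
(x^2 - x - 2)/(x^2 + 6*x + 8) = (x^2 - x - 2)/(x^2 + 6*x + 8)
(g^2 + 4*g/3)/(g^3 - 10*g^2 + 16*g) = (g + 4/3)/(g^2 - 10*g + 16)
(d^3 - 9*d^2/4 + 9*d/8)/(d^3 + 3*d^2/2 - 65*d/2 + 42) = d*(4*d - 3)/(4*(d^2 + 3*d - 28))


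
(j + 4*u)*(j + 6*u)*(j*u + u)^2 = j^4*u^2 + 10*j^3*u^3 + 2*j^3*u^2 + 24*j^2*u^4 + 20*j^2*u^3 + j^2*u^2 + 48*j*u^4 + 10*j*u^3 + 24*u^4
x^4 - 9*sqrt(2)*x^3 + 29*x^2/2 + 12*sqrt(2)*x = x*(x - 8*sqrt(2))*(x - 3*sqrt(2)/2)*(x + sqrt(2)/2)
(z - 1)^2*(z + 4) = z^3 + 2*z^2 - 7*z + 4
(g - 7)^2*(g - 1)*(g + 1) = g^4 - 14*g^3 + 48*g^2 + 14*g - 49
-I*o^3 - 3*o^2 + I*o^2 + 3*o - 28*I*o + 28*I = (o - 7*I)*(o + 4*I)*(-I*o + I)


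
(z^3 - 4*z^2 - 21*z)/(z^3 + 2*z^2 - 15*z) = (z^2 - 4*z - 21)/(z^2 + 2*z - 15)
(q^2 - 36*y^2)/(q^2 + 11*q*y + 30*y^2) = (q - 6*y)/(q + 5*y)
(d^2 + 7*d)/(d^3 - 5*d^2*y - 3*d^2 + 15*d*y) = (d + 7)/(d^2 - 5*d*y - 3*d + 15*y)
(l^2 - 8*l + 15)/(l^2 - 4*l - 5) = (l - 3)/(l + 1)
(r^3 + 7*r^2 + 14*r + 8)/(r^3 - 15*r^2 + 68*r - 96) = (r^3 + 7*r^2 + 14*r + 8)/(r^3 - 15*r^2 + 68*r - 96)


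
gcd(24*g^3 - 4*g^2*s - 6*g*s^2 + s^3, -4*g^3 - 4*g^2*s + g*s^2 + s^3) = -4*g^2 + s^2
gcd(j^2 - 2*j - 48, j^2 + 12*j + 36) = j + 6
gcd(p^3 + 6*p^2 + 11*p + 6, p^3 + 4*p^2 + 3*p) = p^2 + 4*p + 3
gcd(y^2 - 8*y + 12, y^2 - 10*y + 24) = y - 6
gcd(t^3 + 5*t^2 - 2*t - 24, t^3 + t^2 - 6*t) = t^2 + t - 6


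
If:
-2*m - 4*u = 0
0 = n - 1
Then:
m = -2*u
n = 1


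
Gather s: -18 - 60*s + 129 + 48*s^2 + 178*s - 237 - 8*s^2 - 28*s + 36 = 40*s^2 + 90*s - 90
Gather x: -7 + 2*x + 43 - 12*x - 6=30 - 10*x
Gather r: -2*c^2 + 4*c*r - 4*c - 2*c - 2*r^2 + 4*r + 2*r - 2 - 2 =-2*c^2 - 6*c - 2*r^2 + r*(4*c + 6) - 4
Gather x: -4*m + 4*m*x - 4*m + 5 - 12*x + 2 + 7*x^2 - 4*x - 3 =-8*m + 7*x^2 + x*(4*m - 16) + 4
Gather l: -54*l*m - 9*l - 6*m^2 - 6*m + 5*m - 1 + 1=l*(-54*m - 9) - 6*m^2 - m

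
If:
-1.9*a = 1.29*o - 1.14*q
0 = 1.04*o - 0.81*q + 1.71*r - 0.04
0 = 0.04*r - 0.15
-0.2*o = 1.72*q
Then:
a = 4.21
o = -5.62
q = 0.65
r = 3.75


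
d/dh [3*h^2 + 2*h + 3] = 6*h + 2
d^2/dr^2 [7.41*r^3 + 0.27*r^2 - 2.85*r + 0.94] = 44.46*r + 0.54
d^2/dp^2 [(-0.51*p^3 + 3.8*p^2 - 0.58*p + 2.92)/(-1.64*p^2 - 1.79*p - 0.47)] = (-3.5527136788005e-15*p^5 + 27.912462*p^3 - 26.973174*p^2 - 53.438142*p - 16.86522)/(4.410944*p^6 + 14.443152*p^5 + 19.556508*p^4 + 14.013731*p^3 + 5.604609*p^2 + 1.186233*p + 0.103823)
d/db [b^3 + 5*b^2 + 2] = b*(3*b + 10)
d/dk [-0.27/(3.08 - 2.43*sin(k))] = -0.6561*cos(k)/(2.43*sin(k) - 3.08)^2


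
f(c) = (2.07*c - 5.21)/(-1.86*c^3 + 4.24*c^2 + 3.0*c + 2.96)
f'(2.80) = 1.25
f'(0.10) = 2.37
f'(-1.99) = -0.34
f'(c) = (2.07*c - 5.21)*(5.58*c^2 - 8.48*c - 3.0)/(-1.86*c^3 + 4.24*c^2 + 3.0*c + 2.96)^2 + 2.07/(-1.86*c^3 + 4.24*c^2 + 3.0*c + 2.96)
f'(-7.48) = -0.01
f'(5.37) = 0.02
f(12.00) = -0.01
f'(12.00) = 0.00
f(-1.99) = -0.33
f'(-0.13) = 2.19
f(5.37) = -0.04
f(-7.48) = -0.02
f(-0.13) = -2.07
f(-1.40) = -0.67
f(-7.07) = -0.02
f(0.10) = -1.52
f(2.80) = 0.16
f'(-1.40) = -0.91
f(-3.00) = -0.14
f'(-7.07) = -0.01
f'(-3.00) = -0.10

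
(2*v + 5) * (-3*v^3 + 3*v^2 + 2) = -6*v^4 - 9*v^3 + 15*v^2 + 4*v + 10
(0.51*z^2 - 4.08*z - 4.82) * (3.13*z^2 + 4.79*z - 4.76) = 1.5963*z^4 - 10.3275*z^3 - 37.0574*z^2 - 3.667*z + 22.9432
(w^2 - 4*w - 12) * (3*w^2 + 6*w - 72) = 3*w^4 - 6*w^3 - 132*w^2 + 216*w + 864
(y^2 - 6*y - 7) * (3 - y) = -y^3 + 9*y^2 - 11*y - 21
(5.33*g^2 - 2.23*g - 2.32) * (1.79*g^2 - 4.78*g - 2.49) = 9.5407*g^4 - 29.4691*g^3 - 6.7651*g^2 + 16.6423*g + 5.7768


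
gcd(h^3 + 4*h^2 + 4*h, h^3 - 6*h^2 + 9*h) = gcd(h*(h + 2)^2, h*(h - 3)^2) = h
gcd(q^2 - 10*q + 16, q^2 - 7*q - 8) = q - 8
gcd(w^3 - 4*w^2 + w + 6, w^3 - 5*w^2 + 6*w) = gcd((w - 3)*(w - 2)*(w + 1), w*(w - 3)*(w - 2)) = w^2 - 5*w + 6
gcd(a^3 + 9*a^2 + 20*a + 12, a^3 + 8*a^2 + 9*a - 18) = a + 6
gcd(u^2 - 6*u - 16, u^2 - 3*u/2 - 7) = u + 2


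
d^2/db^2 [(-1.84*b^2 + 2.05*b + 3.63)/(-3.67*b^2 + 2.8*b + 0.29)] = (-17.40681*b^3 - 281.60277*b^2 + 210.72039*b - 61.00653)/(49.430863*b^6 - 113.13876*b^5 + 74.600457*b^4 - 4.07176*b^3 - 5.894859*b^2 - 0.70644*b - 0.024389)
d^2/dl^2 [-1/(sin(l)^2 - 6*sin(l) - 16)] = 2*(2*sin(l)^4 - 9*sin(l)^3 + 47*sin(l)^2 - 30*sin(l) - 52)/((sin(l) - 8)^3*(sin(l) + 2)^3)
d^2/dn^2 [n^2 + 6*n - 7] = 2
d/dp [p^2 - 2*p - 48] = 2*p - 2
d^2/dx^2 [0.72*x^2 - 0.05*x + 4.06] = 1.44000000000000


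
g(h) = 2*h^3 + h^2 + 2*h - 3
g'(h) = 6*h^2 + 2*h + 2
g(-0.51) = -4.03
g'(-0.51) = 2.54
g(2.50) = 39.50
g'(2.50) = 44.50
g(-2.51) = -33.35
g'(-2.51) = 34.78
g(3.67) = 116.67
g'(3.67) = 90.15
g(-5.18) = -264.51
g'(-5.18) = 152.63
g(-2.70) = -40.48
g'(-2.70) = 40.34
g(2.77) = 52.72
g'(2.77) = 53.58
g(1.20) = 4.30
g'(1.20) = 13.04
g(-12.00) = -3339.00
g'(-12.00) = 842.00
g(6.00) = 477.00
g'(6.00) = 230.00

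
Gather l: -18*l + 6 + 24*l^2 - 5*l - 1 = 24*l^2 - 23*l + 5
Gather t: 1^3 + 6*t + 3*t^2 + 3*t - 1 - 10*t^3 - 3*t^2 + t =-10*t^3 + 10*t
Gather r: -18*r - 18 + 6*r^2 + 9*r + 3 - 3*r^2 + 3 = 3*r^2 - 9*r - 12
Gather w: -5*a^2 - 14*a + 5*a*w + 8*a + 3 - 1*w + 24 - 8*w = -5*a^2 - 6*a + w*(5*a - 9) + 27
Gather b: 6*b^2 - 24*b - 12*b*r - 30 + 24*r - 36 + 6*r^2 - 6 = 6*b^2 + b*(-12*r - 24) + 6*r^2 + 24*r - 72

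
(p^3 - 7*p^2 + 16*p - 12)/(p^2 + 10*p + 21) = (p^3 - 7*p^2 + 16*p - 12)/(p^2 + 10*p + 21)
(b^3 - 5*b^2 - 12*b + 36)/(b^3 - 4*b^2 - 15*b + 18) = (b - 2)/(b - 1)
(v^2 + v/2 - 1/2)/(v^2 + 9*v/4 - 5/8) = 4*(2*v^2 + v - 1)/(8*v^2 + 18*v - 5)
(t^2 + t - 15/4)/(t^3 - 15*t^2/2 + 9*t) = (t + 5/2)/(t*(t - 6))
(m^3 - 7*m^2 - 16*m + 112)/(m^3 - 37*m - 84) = (m - 4)/(m + 3)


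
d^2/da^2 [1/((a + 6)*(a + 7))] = 2*((a + 6)^2 + (a + 6)*(a + 7) + (a + 7)^2)/((a + 6)^3*(a + 7)^3)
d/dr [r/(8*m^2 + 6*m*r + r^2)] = (8*m^2 + 6*m*r + r^2 - 2*r*(3*m + r))/(8*m^2 + 6*m*r + r^2)^2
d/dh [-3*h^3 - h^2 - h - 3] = -9*h^2 - 2*h - 1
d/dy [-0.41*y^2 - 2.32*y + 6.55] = -0.82*y - 2.32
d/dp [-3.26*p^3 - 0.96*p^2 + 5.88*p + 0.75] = -9.78*p^2 - 1.92*p + 5.88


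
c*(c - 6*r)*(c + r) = c^3 - 5*c^2*r - 6*c*r^2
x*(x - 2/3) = x^2 - 2*x/3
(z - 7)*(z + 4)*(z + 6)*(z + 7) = z^4 + 10*z^3 - 25*z^2 - 490*z - 1176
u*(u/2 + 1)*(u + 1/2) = u^3/2 + 5*u^2/4 + u/2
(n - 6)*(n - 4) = n^2 - 10*n + 24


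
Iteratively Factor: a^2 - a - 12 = (a + 3)*(a - 4)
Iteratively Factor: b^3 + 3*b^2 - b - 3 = (b - 1)*(b^2 + 4*b + 3) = (b - 1)*(b + 3)*(b + 1)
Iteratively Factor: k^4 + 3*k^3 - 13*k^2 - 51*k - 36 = (k + 1)*(k^3 + 2*k^2 - 15*k - 36) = (k - 4)*(k + 1)*(k^2 + 6*k + 9) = (k - 4)*(k + 1)*(k + 3)*(k + 3)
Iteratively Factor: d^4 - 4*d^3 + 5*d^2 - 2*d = (d - 1)*(d^3 - 3*d^2 + 2*d) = (d - 1)^2*(d^2 - 2*d) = d*(d - 1)^2*(d - 2)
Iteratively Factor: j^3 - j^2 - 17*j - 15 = (j + 1)*(j^2 - 2*j - 15) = (j + 1)*(j + 3)*(j - 5)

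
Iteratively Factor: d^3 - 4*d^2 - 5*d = (d - 5)*(d^2 + d) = (d - 5)*(d + 1)*(d)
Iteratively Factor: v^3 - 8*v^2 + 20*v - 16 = (v - 4)*(v^2 - 4*v + 4) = (v - 4)*(v - 2)*(v - 2)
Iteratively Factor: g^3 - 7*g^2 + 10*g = (g)*(g^2 - 7*g + 10) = g*(g - 5)*(g - 2)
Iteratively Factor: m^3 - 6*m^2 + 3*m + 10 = (m + 1)*(m^2 - 7*m + 10) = (m - 2)*(m + 1)*(m - 5)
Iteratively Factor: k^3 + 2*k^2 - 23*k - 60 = (k - 5)*(k^2 + 7*k + 12) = (k - 5)*(k + 4)*(k + 3)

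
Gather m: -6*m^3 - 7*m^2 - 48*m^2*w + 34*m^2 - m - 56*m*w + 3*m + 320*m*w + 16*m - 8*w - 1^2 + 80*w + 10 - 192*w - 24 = -6*m^3 + m^2*(27 - 48*w) + m*(264*w + 18) - 120*w - 15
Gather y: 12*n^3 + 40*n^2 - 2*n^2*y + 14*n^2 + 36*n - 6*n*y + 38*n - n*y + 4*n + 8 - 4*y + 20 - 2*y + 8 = 12*n^3 + 54*n^2 + 78*n + y*(-2*n^2 - 7*n - 6) + 36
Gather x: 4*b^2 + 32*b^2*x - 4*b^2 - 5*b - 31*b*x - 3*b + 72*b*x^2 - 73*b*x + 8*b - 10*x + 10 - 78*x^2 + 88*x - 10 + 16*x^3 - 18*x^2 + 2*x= 16*x^3 + x^2*(72*b - 96) + x*(32*b^2 - 104*b + 80)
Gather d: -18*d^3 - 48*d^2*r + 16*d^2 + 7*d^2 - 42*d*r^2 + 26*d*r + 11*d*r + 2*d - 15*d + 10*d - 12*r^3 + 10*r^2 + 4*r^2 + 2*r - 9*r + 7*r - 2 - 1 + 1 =-18*d^3 + d^2*(23 - 48*r) + d*(-42*r^2 + 37*r - 3) - 12*r^3 + 14*r^2 - 2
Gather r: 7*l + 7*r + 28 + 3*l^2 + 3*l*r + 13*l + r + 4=3*l^2 + 20*l + r*(3*l + 8) + 32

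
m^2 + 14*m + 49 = (m + 7)^2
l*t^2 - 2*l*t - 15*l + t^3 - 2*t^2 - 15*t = (l + t)*(t - 5)*(t + 3)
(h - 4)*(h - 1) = h^2 - 5*h + 4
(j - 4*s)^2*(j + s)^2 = j^4 - 6*j^3*s + j^2*s^2 + 24*j*s^3 + 16*s^4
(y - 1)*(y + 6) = y^2 + 5*y - 6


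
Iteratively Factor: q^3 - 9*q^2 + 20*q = (q - 5)*(q^2 - 4*q) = (q - 5)*(q - 4)*(q)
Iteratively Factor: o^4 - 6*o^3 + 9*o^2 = (o - 3)*(o^3 - 3*o^2) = o*(o - 3)*(o^2 - 3*o) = o^2*(o - 3)*(o - 3)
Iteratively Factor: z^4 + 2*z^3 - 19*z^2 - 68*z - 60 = (z + 2)*(z^3 - 19*z - 30) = (z - 5)*(z + 2)*(z^2 + 5*z + 6) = (z - 5)*(z + 2)*(z + 3)*(z + 2)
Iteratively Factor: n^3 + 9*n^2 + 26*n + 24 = (n + 4)*(n^2 + 5*n + 6) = (n + 3)*(n + 4)*(n + 2)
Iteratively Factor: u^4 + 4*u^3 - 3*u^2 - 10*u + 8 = (u - 1)*(u^3 + 5*u^2 + 2*u - 8) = (u - 1)^2*(u^2 + 6*u + 8) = (u - 1)^2*(u + 4)*(u + 2)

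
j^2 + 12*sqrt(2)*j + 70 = (j + 5*sqrt(2))*(j + 7*sqrt(2))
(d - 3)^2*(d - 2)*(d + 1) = d^4 - 7*d^3 + 13*d^2 + 3*d - 18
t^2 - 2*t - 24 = (t - 6)*(t + 4)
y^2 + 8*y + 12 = (y + 2)*(y + 6)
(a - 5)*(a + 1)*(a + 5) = a^3 + a^2 - 25*a - 25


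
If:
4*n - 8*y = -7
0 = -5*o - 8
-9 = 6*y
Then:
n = -19/4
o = -8/5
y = -3/2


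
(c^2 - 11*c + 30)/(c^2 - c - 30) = (c - 5)/(c + 5)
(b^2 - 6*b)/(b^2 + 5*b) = (b - 6)/(b + 5)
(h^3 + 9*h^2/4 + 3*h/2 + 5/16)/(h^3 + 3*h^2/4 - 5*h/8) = (4*h^2 + 4*h + 1)/(2*h*(2*h - 1))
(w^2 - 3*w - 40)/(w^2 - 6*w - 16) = (w + 5)/(w + 2)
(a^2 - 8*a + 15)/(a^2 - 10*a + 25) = (a - 3)/(a - 5)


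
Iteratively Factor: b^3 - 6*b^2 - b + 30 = (b + 2)*(b^2 - 8*b + 15) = (b - 3)*(b + 2)*(b - 5)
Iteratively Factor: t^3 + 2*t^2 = (t)*(t^2 + 2*t) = t*(t + 2)*(t)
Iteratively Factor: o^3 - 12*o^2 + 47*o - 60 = (o - 3)*(o^2 - 9*o + 20) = (o - 4)*(o - 3)*(o - 5)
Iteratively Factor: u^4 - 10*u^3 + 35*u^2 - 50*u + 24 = (u - 4)*(u^3 - 6*u^2 + 11*u - 6) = (u - 4)*(u - 2)*(u^2 - 4*u + 3) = (u - 4)*(u - 2)*(u - 1)*(u - 3)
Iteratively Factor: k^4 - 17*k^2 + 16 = (k + 4)*(k^3 - 4*k^2 - k + 4) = (k + 1)*(k + 4)*(k^2 - 5*k + 4) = (k - 4)*(k + 1)*(k + 4)*(k - 1)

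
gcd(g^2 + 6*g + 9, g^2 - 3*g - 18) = g + 3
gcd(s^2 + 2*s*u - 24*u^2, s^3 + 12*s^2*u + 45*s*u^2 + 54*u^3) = s + 6*u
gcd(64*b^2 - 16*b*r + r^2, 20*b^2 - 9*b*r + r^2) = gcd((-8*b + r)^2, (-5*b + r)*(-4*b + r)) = 1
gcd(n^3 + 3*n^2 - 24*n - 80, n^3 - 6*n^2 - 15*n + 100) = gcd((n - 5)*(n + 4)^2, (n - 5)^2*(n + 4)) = n^2 - n - 20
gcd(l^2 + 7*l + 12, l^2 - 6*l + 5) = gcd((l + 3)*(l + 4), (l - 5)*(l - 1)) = 1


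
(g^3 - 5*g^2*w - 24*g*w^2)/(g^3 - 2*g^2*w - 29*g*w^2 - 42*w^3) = g*(-g + 8*w)/(-g^2 + 5*g*w + 14*w^2)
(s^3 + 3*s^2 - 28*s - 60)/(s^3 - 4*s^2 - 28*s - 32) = (s^2 + s - 30)/(s^2 - 6*s - 16)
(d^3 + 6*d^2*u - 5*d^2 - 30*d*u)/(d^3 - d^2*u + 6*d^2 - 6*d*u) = (d^2 + 6*d*u - 5*d - 30*u)/(d^2 - d*u + 6*d - 6*u)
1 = 1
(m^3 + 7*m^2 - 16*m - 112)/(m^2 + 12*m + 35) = (m^2 - 16)/(m + 5)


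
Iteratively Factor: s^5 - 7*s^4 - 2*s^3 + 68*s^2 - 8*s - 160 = (s + 2)*(s^4 - 9*s^3 + 16*s^2 + 36*s - 80) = (s - 5)*(s + 2)*(s^3 - 4*s^2 - 4*s + 16) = (s - 5)*(s + 2)^2*(s^2 - 6*s + 8) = (s - 5)*(s - 4)*(s + 2)^2*(s - 2)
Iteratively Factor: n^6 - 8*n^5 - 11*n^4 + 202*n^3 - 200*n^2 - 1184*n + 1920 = (n - 5)*(n^5 - 3*n^4 - 26*n^3 + 72*n^2 + 160*n - 384) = (n - 5)*(n + 4)*(n^4 - 7*n^3 + 2*n^2 + 64*n - 96) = (n - 5)*(n - 2)*(n + 4)*(n^3 - 5*n^2 - 8*n + 48) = (n - 5)*(n - 4)*(n - 2)*(n + 4)*(n^2 - n - 12) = (n - 5)*(n - 4)^2*(n - 2)*(n + 4)*(n + 3)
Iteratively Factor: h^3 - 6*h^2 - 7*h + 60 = (h - 5)*(h^2 - h - 12) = (h - 5)*(h - 4)*(h + 3)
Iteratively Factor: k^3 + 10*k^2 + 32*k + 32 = (k + 2)*(k^2 + 8*k + 16) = (k + 2)*(k + 4)*(k + 4)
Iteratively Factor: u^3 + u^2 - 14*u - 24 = (u + 3)*(u^2 - 2*u - 8) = (u + 2)*(u + 3)*(u - 4)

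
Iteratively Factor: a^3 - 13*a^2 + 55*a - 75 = (a - 5)*(a^2 - 8*a + 15) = (a - 5)*(a - 3)*(a - 5)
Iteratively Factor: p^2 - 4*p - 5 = (p - 5)*(p + 1)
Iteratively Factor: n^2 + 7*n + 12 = (n + 3)*(n + 4)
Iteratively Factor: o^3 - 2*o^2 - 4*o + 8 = (o - 2)*(o^2 - 4) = (o - 2)^2*(o + 2)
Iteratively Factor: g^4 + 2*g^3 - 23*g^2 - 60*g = (g + 4)*(g^3 - 2*g^2 - 15*g) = (g + 3)*(g + 4)*(g^2 - 5*g) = (g - 5)*(g + 3)*(g + 4)*(g)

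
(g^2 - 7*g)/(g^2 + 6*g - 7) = g*(g - 7)/(g^2 + 6*g - 7)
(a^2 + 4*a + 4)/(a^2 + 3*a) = (a^2 + 4*a + 4)/(a*(a + 3))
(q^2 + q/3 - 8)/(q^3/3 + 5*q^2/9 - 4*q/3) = 3*(3*q - 8)/(q*(3*q - 4))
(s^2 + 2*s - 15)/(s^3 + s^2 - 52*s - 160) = (s - 3)/(s^2 - 4*s - 32)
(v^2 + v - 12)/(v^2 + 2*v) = (v^2 + v - 12)/(v*(v + 2))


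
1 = 1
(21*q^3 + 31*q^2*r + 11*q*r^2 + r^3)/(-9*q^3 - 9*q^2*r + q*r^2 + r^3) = (-7*q - r)/(3*q - r)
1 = 1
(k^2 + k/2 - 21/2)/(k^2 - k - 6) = (k + 7/2)/(k + 2)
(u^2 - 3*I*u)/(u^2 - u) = (u - 3*I)/(u - 1)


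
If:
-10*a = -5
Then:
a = 1/2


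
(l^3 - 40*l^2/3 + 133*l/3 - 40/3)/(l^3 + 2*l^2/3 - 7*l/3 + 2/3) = (l^2 - 13*l + 40)/(l^2 + l - 2)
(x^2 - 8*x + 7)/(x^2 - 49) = (x - 1)/(x + 7)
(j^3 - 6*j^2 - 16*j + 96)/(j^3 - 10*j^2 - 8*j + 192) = (j - 4)/(j - 8)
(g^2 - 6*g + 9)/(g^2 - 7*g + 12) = (g - 3)/(g - 4)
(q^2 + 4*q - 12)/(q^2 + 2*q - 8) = (q + 6)/(q + 4)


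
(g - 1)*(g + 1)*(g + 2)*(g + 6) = g^4 + 8*g^3 + 11*g^2 - 8*g - 12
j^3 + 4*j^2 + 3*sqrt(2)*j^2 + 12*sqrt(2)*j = j*(j + 4)*(j + 3*sqrt(2))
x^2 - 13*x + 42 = (x - 7)*(x - 6)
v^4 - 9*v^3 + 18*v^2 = v^2*(v - 6)*(v - 3)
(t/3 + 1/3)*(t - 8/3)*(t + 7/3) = t^3/3 + 2*t^2/9 - 59*t/27 - 56/27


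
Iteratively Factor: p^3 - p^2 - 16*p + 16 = (p + 4)*(p^2 - 5*p + 4) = (p - 1)*(p + 4)*(p - 4)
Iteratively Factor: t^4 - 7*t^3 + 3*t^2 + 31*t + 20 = (t - 5)*(t^3 - 2*t^2 - 7*t - 4) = (t - 5)*(t - 4)*(t^2 + 2*t + 1) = (t - 5)*(t - 4)*(t + 1)*(t + 1)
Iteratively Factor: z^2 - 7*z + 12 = (z - 4)*(z - 3)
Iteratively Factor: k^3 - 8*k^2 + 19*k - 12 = (k - 3)*(k^2 - 5*k + 4) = (k - 4)*(k - 3)*(k - 1)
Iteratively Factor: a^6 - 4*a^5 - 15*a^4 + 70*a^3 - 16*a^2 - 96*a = (a - 2)*(a^5 - 2*a^4 - 19*a^3 + 32*a^2 + 48*a) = (a - 2)*(a + 4)*(a^4 - 6*a^3 + 5*a^2 + 12*a) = (a - 2)*(a + 1)*(a + 4)*(a^3 - 7*a^2 + 12*a) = a*(a - 2)*(a + 1)*(a + 4)*(a^2 - 7*a + 12) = a*(a - 3)*(a - 2)*(a + 1)*(a + 4)*(a - 4)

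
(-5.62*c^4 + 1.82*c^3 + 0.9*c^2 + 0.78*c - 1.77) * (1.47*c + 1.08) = -8.2614*c^5 - 3.3942*c^4 + 3.2886*c^3 + 2.1186*c^2 - 1.7595*c - 1.9116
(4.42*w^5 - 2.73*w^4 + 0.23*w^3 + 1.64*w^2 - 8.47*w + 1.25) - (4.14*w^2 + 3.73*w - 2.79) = 4.42*w^5 - 2.73*w^4 + 0.23*w^3 - 2.5*w^2 - 12.2*w + 4.04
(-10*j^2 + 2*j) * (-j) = 10*j^3 - 2*j^2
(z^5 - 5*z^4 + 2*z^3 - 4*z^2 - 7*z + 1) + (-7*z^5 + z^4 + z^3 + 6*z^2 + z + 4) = -6*z^5 - 4*z^4 + 3*z^3 + 2*z^2 - 6*z + 5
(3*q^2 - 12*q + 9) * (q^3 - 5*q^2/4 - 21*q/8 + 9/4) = 3*q^5 - 63*q^4/4 + 129*q^3/8 + 27*q^2 - 405*q/8 + 81/4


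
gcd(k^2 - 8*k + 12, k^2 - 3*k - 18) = k - 6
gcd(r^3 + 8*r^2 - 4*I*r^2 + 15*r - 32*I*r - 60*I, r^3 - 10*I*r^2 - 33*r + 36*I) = r - 4*I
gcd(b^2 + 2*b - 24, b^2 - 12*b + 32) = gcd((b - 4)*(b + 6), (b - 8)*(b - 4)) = b - 4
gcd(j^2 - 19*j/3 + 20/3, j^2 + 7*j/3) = 1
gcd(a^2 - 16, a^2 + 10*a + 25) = 1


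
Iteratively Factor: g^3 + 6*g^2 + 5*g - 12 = (g - 1)*(g^2 + 7*g + 12) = (g - 1)*(g + 3)*(g + 4)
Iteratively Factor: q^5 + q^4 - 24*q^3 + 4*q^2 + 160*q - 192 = (q + 4)*(q^4 - 3*q^3 - 12*q^2 + 52*q - 48) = (q - 3)*(q + 4)*(q^3 - 12*q + 16) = (q - 3)*(q - 2)*(q + 4)*(q^2 + 2*q - 8) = (q - 3)*(q - 2)*(q + 4)^2*(q - 2)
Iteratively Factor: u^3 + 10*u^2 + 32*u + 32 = (u + 2)*(u^2 + 8*u + 16) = (u + 2)*(u + 4)*(u + 4)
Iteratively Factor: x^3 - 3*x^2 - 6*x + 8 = (x - 4)*(x^2 + x - 2) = (x - 4)*(x - 1)*(x + 2)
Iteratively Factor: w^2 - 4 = (w - 2)*(w + 2)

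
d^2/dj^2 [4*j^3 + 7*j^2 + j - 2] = 24*j + 14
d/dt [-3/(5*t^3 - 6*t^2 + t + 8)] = 3*(15*t^2 - 12*t + 1)/(5*t^3 - 6*t^2 + t + 8)^2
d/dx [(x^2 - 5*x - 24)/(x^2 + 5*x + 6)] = 10/(x^2 + 4*x + 4)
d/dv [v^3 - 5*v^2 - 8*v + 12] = 3*v^2 - 10*v - 8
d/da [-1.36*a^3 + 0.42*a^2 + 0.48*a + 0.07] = -4.08*a^2 + 0.84*a + 0.48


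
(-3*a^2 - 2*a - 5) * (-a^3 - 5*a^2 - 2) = 3*a^5 + 17*a^4 + 15*a^3 + 31*a^2 + 4*a + 10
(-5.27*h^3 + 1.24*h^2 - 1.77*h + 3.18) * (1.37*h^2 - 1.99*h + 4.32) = -7.2199*h^5 + 12.1861*h^4 - 27.6589*h^3 + 13.2357*h^2 - 13.9746*h + 13.7376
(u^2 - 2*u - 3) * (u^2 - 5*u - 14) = u^4 - 7*u^3 - 7*u^2 + 43*u + 42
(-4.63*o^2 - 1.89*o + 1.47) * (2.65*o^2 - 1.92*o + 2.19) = -12.2695*o^4 + 3.8811*o^3 - 2.6154*o^2 - 6.9615*o + 3.2193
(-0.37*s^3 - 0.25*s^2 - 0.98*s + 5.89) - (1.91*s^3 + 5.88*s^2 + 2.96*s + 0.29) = -2.28*s^3 - 6.13*s^2 - 3.94*s + 5.6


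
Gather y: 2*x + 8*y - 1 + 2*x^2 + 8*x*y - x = 2*x^2 + x + y*(8*x + 8) - 1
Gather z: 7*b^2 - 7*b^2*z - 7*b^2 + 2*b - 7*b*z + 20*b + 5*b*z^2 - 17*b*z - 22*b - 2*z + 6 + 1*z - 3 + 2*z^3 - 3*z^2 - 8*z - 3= 2*z^3 + z^2*(5*b - 3) + z*(-7*b^2 - 24*b - 9)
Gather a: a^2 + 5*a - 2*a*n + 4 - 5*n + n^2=a^2 + a*(5 - 2*n) + n^2 - 5*n + 4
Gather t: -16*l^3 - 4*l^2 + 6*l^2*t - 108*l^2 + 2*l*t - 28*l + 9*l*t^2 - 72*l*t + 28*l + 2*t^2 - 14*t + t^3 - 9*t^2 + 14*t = -16*l^3 - 112*l^2 + t^3 + t^2*(9*l - 7) + t*(6*l^2 - 70*l)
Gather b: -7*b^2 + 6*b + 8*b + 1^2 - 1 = -7*b^2 + 14*b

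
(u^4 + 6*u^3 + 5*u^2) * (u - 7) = u^5 - u^4 - 37*u^3 - 35*u^2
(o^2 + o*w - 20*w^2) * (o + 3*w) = o^3 + 4*o^2*w - 17*o*w^2 - 60*w^3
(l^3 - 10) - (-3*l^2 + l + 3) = l^3 + 3*l^2 - l - 13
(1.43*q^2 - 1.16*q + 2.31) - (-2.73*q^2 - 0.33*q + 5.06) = 4.16*q^2 - 0.83*q - 2.75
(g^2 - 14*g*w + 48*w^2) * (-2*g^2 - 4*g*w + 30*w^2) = -2*g^4 + 24*g^3*w - 10*g^2*w^2 - 612*g*w^3 + 1440*w^4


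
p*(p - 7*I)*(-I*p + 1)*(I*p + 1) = p^4 - 7*I*p^3 + p^2 - 7*I*p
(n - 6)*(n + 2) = n^2 - 4*n - 12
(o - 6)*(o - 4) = o^2 - 10*o + 24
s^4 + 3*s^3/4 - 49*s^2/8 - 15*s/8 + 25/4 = (s - 2)*(s - 1)*(s + 5/4)*(s + 5/2)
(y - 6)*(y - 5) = y^2 - 11*y + 30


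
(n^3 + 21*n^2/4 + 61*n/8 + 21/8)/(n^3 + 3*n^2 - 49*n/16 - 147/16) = 2*(2*n + 1)/(4*n - 7)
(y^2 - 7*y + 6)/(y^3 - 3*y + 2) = (y - 6)/(y^2 + y - 2)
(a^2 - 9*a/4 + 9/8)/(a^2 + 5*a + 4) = (8*a^2 - 18*a + 9)/(8*(a^2 + 5*a + 4))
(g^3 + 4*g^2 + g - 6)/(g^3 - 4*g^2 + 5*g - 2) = (g^2 + 5*g + 6)/(g^2 - 3*g + 2)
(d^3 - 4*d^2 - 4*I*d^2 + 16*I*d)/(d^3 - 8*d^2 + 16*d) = (d - 4*I)/(d - 4)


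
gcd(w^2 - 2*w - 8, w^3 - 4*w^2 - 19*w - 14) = w + 2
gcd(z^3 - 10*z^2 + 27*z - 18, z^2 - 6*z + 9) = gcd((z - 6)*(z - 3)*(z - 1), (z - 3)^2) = z - 3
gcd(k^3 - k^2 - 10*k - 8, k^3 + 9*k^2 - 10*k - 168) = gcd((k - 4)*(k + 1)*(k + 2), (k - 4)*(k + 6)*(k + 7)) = k - 4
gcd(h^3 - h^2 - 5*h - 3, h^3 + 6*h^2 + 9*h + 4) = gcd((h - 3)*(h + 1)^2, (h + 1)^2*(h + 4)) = h^2 + 2*h + 1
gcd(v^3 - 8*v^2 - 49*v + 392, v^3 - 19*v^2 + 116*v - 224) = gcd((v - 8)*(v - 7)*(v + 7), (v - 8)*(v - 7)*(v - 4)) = v^2 - 15*v + 56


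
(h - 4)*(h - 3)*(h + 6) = h^3 - h^2 - 30*h + 72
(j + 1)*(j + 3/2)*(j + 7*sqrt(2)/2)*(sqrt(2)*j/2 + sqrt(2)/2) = sqrt(2)*j^4/2 + 7*sqrt(2)*j^3/4 + 7*j^3/2 + 2*sqrt(2)*j^2 + 49*j^2/4 + 3*sqrt(2)*j/4 + 14*j + 21/4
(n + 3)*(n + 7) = n^2 + 10*n + 21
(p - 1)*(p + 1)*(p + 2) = p^3 + 2*p^2 - p - 2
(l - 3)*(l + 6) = l^2 + 3*l - 18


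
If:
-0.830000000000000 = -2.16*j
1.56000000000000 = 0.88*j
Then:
No Solution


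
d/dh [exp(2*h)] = 2*exp(2*h)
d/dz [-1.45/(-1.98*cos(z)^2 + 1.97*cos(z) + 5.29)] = (5.742*cos(z) - 2.8565)*sin(z)/(-1.98*cos(z)^2 + 1.97*cos(z) + 5.29)^2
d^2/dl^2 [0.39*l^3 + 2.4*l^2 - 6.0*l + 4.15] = 2.34*l + 4.8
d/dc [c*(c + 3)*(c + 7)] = 3*c^2 + 20*c + 21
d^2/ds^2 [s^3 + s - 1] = 6*s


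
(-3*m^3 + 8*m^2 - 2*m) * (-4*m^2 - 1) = 12*m^5 - 32*m^4 + 11*m^3 - 8*m^2 + 2*m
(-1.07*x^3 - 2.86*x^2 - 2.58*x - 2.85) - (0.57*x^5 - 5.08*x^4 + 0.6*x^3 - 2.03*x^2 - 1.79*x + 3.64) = -0.57*x^5 + 5.08*x^4 - 1.67*x^3 - 0.83*x^2 - 0.79*x - 6.49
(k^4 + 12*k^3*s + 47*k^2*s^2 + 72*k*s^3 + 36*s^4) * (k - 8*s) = k^5 + 4*k^4*s - 49*k^3*s^2 - 304*k^2*s^3 - 540*k*s^4 - 288*s^5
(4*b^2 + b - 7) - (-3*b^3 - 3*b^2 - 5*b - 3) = 3*b^3 + 7*b^2 + 6*b - 4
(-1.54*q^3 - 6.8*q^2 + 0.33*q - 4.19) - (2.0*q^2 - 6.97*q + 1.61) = -1.54*q^3 - 8.8*q^2 + 7.3*q - 5.8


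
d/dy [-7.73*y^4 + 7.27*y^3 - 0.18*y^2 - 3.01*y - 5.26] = -30.92*y^3 + 21.81*y^2 - 0.36*y - 3.01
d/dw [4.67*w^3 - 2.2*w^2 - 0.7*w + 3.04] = 14.01*w^2 - 4.4*w - 0.7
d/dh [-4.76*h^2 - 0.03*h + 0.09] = -9.52*h - 0.03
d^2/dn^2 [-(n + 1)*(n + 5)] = -2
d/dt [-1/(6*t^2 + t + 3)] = (12*t + 1)/(6*t^2 + t + 3)^2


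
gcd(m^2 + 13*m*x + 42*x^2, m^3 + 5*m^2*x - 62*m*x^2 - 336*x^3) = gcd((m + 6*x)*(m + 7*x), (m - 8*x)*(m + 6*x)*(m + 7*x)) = m^2 + 13*m*x + 42*x^2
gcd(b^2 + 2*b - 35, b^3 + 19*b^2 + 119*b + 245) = b + 7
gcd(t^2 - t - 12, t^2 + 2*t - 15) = 1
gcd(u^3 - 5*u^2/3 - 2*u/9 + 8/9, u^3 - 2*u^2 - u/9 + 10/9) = u^2 - u/3 - 2/3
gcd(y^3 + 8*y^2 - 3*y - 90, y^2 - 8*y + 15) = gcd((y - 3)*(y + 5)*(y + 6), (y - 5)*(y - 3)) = y - 3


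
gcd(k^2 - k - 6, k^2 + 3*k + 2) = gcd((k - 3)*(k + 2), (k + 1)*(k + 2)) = k + 2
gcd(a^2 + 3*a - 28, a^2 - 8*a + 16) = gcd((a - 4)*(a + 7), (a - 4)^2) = a - 4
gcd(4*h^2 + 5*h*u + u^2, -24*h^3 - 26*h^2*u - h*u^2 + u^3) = 4*h^2 + 5*h*u + u^2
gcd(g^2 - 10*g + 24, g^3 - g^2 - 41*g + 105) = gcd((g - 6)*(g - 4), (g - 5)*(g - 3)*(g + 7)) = 1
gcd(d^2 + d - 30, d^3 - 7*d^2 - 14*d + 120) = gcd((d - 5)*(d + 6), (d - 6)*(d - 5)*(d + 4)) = d - 5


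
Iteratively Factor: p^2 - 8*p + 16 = (p - 4)*(p - 4)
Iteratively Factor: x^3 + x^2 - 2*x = (x - 1)*(x^2 + 2*x) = x*(x - 1)*(x + 2)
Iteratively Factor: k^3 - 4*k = (k - 2)*(k^2 + 2*k) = k*(k - 2)*(k + 2)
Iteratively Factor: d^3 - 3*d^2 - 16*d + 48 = (d - 4)*(d^2 + d - 12) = (d - 4)*(d + 4)*(d - 3)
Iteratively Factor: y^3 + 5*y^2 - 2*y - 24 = (y + 4)*(y^2 + y - 6) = (y - 2)*(y + 4)*(y + 3)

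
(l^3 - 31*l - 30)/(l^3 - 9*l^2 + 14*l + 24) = (l + 5)/(l - 4)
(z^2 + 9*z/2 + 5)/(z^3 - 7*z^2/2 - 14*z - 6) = (2*z + 5)/(2*z^2 - 11*z - 6)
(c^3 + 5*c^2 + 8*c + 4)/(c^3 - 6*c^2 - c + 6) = (c^2 + 4*c + 4)/(c^2 - 7*c + 6)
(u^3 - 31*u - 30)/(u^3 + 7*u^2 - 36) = (u^3 - 31*u - 30)/(u^3 + 7*u^2 - 36)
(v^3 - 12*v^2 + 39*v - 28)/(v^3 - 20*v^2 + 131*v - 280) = (v^2 - 5*v + 4)/(v^2 - 13*v + 40)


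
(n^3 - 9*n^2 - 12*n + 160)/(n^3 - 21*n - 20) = (n - 8)/(n + 1)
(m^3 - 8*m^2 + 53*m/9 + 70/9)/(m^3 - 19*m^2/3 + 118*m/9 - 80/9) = (3*m^2 - 19*m - 14)/(3*m^2 - 14*m + 16)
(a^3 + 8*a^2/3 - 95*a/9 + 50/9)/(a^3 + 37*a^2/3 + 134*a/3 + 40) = (9*a^2 - 21*a + 10)/(3*(3*a^2 + 22*a + 24))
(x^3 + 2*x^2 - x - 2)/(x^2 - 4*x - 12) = (x^2 - 1)/(x - 6)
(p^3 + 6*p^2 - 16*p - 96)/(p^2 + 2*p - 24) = p + 4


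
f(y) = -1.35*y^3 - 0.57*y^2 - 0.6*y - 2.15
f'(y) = -4.05*y^2 - 1.14*y - 0.6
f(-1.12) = -0.30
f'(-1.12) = -4.40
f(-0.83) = -1.27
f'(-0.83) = -2.44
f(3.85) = -89.95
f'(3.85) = -65.02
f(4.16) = -111.70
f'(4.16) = -75.43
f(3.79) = -86.11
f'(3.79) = -63.10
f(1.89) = -14.43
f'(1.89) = -17.22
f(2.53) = -29.18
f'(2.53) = -29.41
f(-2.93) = 28.67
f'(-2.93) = -32.03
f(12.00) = -2424.23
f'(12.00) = -597.48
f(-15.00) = 4434.85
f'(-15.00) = -894.75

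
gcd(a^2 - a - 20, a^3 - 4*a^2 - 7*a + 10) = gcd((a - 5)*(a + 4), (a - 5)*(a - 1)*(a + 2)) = a - 5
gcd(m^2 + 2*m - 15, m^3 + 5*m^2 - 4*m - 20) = m + 5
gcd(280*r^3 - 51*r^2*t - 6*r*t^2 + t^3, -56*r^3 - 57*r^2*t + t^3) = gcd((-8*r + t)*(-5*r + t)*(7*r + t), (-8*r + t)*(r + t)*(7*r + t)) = 56*r^2 + r*t - t^2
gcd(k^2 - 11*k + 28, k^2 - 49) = k - 7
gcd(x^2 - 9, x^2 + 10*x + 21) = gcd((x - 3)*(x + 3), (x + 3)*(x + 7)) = x + 3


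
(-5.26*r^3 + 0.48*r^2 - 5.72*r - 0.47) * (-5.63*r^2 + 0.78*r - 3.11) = 29.6138*r^5 - 6.8052*r^4 + 48.9366*r^3 - 3.3083*r^2 + 17.4226*r + 1.4617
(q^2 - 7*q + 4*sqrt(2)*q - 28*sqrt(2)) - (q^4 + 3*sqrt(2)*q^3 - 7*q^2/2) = -q^4 - 3*sqrt(2)*q^3 + 9*q^2/2 - 7*q + 4*sqrt(2)*q - 28*sqrt(2)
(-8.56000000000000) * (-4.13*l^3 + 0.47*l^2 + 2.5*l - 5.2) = 35.3528*l^3 - 4.0232*l^2 - 21.4*l + 44.512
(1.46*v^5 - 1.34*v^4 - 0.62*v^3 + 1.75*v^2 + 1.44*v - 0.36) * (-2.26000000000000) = -3.2996*v^5 + 3.0284*v^4 + 1.4012*v^3 - 3.955*v^2 - 3.2544*v + 0.8136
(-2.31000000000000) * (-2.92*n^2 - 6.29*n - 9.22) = 6.7452*n^2 + 14.5299*n + 21.2982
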